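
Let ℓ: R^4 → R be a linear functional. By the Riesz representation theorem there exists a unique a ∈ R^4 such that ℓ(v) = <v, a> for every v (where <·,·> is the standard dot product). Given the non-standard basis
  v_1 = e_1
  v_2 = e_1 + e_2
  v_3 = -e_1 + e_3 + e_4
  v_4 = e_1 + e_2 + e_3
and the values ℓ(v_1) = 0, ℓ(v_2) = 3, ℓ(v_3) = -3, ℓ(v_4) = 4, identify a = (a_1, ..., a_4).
a = (0, 3, 1, -4)

Write a = (a_1, ..., a_4) in the standard basis. For each basis vector v_i, ℓ(v_i) = <v_i, a> is a linear equation in the a_j's. Collect the n equations into a matrix system V a = ℓ, where row i of V is v_i (expressed in the standard basis). Since V is invertible (lower-triangular with 1s on the diagonal, up to permutation), solve by back-substitution:
  V =
[[1, 0, 0, 0],
 [1, 1, 0, 0],
 [-1, 0, 1, 1],
 [1, 1, 1, 0]]
  V a = (0, 3, -3, 4)
Solving gives a = (0, 3, 1, -4).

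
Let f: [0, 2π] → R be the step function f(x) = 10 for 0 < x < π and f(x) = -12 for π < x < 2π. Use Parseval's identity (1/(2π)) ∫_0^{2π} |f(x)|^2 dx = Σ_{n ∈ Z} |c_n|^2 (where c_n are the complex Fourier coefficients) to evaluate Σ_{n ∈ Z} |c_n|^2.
Σ |c_n|^2 = 122

Parseval equates the L^2 energy of f (normalised by 1/(2π)) with the ℓ^2 sum of its Fourier coefficients: (1/(2π)) ∫_0^{2π} |f|^2 = Σ |c_n|^2.
Compute the left side: (1/(2π)) [∫_0^π 10^2 dx + ∫_π^{2π} (-12)^2 dx] = (1/(2π)) · (100π + 144π) = (100 + 144)/2 = 122.
So Σ_{n ∈ Z} |c_n|^2 = 122.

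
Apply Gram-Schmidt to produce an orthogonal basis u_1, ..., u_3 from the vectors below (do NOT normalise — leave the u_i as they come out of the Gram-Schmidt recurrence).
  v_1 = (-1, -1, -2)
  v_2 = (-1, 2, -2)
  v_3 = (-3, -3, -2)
Orthogonal basis:
  u_1 = (-1, -1, -2)
  u_2 = (-1/2, 5/2, -1)
  u_3 = (-8/5, 0, 4/5)

Apply the Gram-Schmidt recurrence
  u_1 = v_1
  u_i = v_i − Σ_{j<i} ((v_i · u_j) / (u_j · u_j)) · u_j.

Step by step this gives:
  u_1 = (-1, -1, -2)
  u_2 = (-1/2, 5/2, -1)
  u_3 = (-8/5, 0, 4/5)

Orthogonality check:
  u_2 · u_1 = 0 (should be 0)
  u_3 · u_1 = 0 (should be 0)
  u_3 · u_2 = 0 (should be 0)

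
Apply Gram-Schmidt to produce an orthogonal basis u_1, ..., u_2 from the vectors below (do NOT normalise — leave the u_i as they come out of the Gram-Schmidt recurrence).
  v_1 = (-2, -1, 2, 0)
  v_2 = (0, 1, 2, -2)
Orthogonal basis:
  u_1 = (-2, -1, 2, 0)
  u_2 = (2/3, 4/3, 4/3, -2)

Apply the Gram-Schmidt recurrence
  u_1 = v_1
  u_i = v_i − Σ_{j<i} ((v_i · u_j) / (u_j · u_j)) · u_j.

Step by step this gives:
  u_1 = (-2, -1, 2, 0)
  u_2 = (2/3, 4/3, 4/3, -2)

Orthogonality check:
  u_2 · u_1 = 0 (should be 0)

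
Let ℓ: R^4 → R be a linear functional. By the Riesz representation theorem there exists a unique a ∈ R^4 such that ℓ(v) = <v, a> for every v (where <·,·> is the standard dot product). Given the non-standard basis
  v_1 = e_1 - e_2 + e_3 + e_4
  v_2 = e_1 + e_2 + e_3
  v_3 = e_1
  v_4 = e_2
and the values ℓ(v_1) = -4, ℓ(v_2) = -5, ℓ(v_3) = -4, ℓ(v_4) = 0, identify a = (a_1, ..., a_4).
a = (-4, 0, -1, 1)

Write a = (a_1, ..., a_4) in the standard basis. For each basis vector v_i, ℓ(v_i) = <v_i, a> is a linear equation in the a_j's. Collect the n equations into a matrix system V a = ℓ, where row i of V is v_i (expressed in the standard basis). Since V is invertible (lower-triangular with 1s on the diagonal, up to permutation), solve by back-substitution:
  V =
[[1, -1, 1, 1],
 [1, 1, 1, 0],
 [1, 0, 0, 0],
 [0, 1, 0, 0]]
  V a = (-4, -5, -4, 0)
Solving gives a = (-4, 0, -1, 1).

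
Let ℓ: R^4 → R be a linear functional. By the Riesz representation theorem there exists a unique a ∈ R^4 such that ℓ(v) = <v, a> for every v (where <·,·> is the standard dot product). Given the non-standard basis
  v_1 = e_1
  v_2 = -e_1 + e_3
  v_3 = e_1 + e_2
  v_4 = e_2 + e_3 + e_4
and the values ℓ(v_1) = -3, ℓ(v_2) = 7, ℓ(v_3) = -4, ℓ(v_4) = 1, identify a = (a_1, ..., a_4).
a = (-3, -1, 4, -2)

Write a = (a_1, ..., a_4) in the standard basis. For each basis vector v_i, ℓ(v_i) = <v_i, a> is a linear equation in the a_j's. Collect the n equations into a matrix system V a = ℓ, where row i of V is v_i (expressed in the standard basis). Since V is invertible (lower-triangular with 1s on the diagonal, up to permutation), solve by back-substitution:
  V =
[[1, 0, 0, 0],
 [-1, 0, 1, 0],
 [1, 1, 0, 0],
 [0, 1, 1, 1]]
  V a = (-3, 7, -4, 1)
Solving gives a = (-3, -1, 4, -2).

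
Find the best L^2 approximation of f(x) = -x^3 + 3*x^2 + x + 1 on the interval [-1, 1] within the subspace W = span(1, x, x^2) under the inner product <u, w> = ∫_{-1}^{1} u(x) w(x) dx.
g(x) = 3*x^2 + 2*x/5 + 1

The best approximation g ∈ W is the orthogonal projection of f onto W. Writing g = a_0 + a_1 x + a_2 x^2, the coefficients solve the normal equations G · a = b where
  G_{ij} = <φ_i, φ_j> and b_i = <f, φ_i>, with φ_0 = 1, φ_1 = x, φ_2 = x^2.
G =
  [2, 0, 2/3]
  [0, 2/3, 0]
  [2/3, 0, 2/5],
b = (4, 4/15, 28/15).
Solving gives a_0 = 1, a_1 = 2/5, a_2 = 3, so
  g(x) = 3*x^2 + 2*x/5 + 1.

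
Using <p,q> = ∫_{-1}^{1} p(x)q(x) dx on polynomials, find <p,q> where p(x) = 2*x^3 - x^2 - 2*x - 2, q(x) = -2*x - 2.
<p,q> = 52/5

Expand the product: p(x)·q(x) = -4*x^4 - 2*x^3 + 6*x^2 + 8*x + 4.
∫_{-1}^{1} of each monomial x^k gives [2/(k+1) if k even, 0 if k odd]. Integrating term-by-term (or equivalently evaluating the antiderivative F(x) = -4*x^5/5 - x^4/2 + 2*x^3 + 4*x^2 + 4*x at the endpoints):
  F(1) − F(−1) = 87/10 − (-17/10) = 52/5.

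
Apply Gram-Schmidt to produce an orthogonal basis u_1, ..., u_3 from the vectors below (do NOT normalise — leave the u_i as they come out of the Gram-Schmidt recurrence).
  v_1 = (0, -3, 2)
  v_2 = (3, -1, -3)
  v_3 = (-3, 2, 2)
Orthogonal basis:
  u_1 = (0, -3, 2)
  u_2 = (3, -22/13, -33/13)
  u_3 = (-33/238, -9/119, -27/238)

Apply the Gram-Schmidt recurrence
  u_1 = v_1
  u_i = v_i − Σ_{j<i} ((v_i · u_j) / (u_j · u_j)) · u_j.

Step by step this gives:
  u_1 = (0, -3, 2)
  u_2 = (3, -22/13, -33/13)
  u_3 = (-33/238, -9/119, -27/238)

Orthogonality check:
  u_2 · u_1 = 0 (should be 0)
  u_3 · u_1 = 0 (should be 0)
  u_3 · u_2 = 0 (should be 0)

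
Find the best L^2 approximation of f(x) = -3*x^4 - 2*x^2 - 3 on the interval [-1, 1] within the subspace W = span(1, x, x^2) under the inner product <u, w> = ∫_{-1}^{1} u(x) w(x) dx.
g(x) = -32*x^2/7 - 96/35

The best approximation g ∈ W is the orthogonal projection of f onto W. Writing g = a_0 + a_1 x + a_2 x^2, the coefficients solve the normal equations G · a = b where
  G_{ij} = <φ_i, φ_j> and b_i = <f, φ_i>, with φ_0 = 1, φ_1 = x, φ_2 = x^2.
G =
  [2, 0, 2/3]
  [0, 2/3, 0]
  [2/3, 0, 2/5],
b = (-128/15, 0, -128/35).
Solving gives a_0 = -96/35, a_1 = 0, a_2 = -32/7, so
  g(x) = -32*x^2/7 - 96/35.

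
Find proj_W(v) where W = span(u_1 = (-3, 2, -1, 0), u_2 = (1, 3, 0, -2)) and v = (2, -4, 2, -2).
proj_W(v) = (582/187, -520/187, 206/187, 72/187)

Set up U = [u_1 | ... | u_2] ∈ R^(4×2). The projector onto W = col(U) is P = U (U^T U)^(-1) U^T.
Compute U^T U =
  [14, 3]
  [3, 14],
and U^T v = (-16, -6).
Solve U^T U · c = U^T v for the coefficients: c = (-206/187, -36/187). The projection is proj_W(v) = U c.
Check: (v - proj_W(v)) · u_1 = 0  (should be 0).
Check: (v - proj_W(v)) · u_2 = 0  (should be 0).
Result: proj_W(v) = (582/187, -520/187, 206/187, 72/187).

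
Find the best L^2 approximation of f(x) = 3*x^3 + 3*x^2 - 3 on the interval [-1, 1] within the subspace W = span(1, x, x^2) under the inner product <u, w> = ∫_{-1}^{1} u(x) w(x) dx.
g(x) = 3*x^2 + 9*x/5 - 3

The best approximation g ∈ W is the orthogonal projection of f onto W. Writing g = a_0 + a_1 x + a_2 x^2, the coefficients solve the normal equations G · a = b where
  G_{ij} = <φ_i, φ_j> and b_i = <f, φ_i>, with φ_0 = 1, φ_1 = x, φ_2 = x^2.
G =
  [2, 0, 2/3]
  [0, 2/3, 0]
  [2/3, 0, 2/5],
b = (-4, 6/5, -4/5).
Solving gives a_0 = -3, a_1 = 9/5, a_2 = 3, so
  g(x) = 3*x^2 + 9*x/5 - 3.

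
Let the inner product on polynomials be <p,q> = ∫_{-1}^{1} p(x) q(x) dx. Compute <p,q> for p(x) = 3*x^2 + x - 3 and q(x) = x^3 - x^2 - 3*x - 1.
<p,q> = 16/5

Expand the product: p(x)·q(x) = 3*x^5 - 2*x^4 - 13*x^3 - 3*x^2 + 8*x + 3.
∫_{-1}^{1} of each monomial x^k gives [2/(k+1) if k even, 0 if k odd]. Integrating term-by-term (or equivalently evaluating the antiderivative F(x) = x^6/2 - 2*x^5/5 - 13*x^4/4 - x^3 + 4*x^2 + 3*x at the endpoints):
  F(1) − F(−1) = 57/20 − (-7/20) = 16/5.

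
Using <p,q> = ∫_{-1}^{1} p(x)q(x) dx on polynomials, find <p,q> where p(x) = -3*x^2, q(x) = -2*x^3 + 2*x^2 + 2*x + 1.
<p,q> = -22/5

Expand the product: p(x)·q(x) = 6*x^5 - 6*x^4 - 6*x^3 - 3*x^2.
∫_{-1}^{1} of each monomial x^k gives [2/(k+1) if k even, 0 if k odd]. Integrating term-by-term (or equivalently evaluating the antiderivative F(x) = x^6 - 6*x^5/5 - 3*x^4/2 - x^3 at the endpoints):
  F(1) − F(−1) = -27/10 − (17/10) = -22/5.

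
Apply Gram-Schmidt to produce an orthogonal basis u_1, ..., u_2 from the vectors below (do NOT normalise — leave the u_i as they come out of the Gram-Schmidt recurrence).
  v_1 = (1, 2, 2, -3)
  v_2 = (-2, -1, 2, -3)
Orthogonal basis:
  u_1 = (1, 2, 2, -3)
  u_2 = (-5/2, -2, 1, -3/2)

Apply the Gram-Schmidt recurrence
  u_1 = v_1
  u_i = v_i − Σ_{j<i} ((v_i · u_j) / (u_j · u_j)) · u_j.

Step by step this gives:
  u_1 = (1, 2, 2, -3)
  u_2 = (-5/2, -2, 1, -3/2)

Orthogonality check:
  u_2 · u_1 = 0 (should be 0)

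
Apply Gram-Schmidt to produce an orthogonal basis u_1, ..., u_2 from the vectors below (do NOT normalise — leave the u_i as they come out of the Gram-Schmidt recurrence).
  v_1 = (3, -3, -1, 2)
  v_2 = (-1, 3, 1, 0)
Orthogonal basis:
  u_1 = (3, -3, -1, 2)
  u_2 = (16/23, 30/23, 10/23, 26/23)

Apply the Gram-Schmidt recurrence
  u_1 = v_1
  u_i = v_i − Σ_{j<i} ((v_i · u_j) / (u_j · u_j)) · u_j.

Step by step this gives:
  u_1 = (3, -3, -1, 2)
  u_2 = (16/23, 30/23, 10/23, 26/23)

Orthogonality check:
  u_2 · u_1 = 0 (should be 0)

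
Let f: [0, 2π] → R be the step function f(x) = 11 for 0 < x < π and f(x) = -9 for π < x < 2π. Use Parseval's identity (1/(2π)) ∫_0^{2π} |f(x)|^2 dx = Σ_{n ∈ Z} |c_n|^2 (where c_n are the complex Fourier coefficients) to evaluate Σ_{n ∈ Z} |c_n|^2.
Σ |c_n|^2 = 101

Parseval equates the L^2 energy of f (normalised by 1/(2π)) with the ℓ^2 sum of its Fourier coefficients: (1/(2π)) ∫_0^{2π} |f|^2 = Σ |c_n|^2.
Compute the left side: (1/(2π)) [∫_0^π 11^2 dx + ∫_π^{2π} (-9)^2 dx] = (1/(2π)) · (121π + 81π) = (121 + 81)/2 = 101.
So Σ_{n ∈ Z} |c_n|^2 = 101.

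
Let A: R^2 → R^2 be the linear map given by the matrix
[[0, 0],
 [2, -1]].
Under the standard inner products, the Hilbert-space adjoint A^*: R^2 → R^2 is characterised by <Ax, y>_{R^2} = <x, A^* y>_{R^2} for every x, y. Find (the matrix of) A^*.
A^* = A^T =
[[0, 2],
 [0, -1]]

For real matrices with standard dot products, the defining identity <Ax, y> = <x, A^* y> gives (Ax)^T y = x^T (A^*) y, i.e. x^T A^T y = x^T (A^*) y. Since this holds for all x, y, we must have A^* = A^T. Therefore
A^* =
[[0, 2],
 [0, -1]].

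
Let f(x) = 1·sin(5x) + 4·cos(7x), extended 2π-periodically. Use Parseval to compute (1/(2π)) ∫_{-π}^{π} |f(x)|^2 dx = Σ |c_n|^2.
Σ |c_n|^2 = 17/2

Expand |f|^2 and use orthogonality of {sin(nx), cos(mx)} on [-π, π]:
  ∫_{-π}^{π} sin(nx)^2 dx = π, ∫ cos(mx)^2 dx = π, and cross terms integrate to 0.
So ∫_{-π}^{π} f(x)^2 dx = 1^2 · π + 4^2 · π = (1 + 16)π.
Divide by 2π: (1 + 16)/2 = 17/2.
By Parseval, this equals Σ |c_n|^2.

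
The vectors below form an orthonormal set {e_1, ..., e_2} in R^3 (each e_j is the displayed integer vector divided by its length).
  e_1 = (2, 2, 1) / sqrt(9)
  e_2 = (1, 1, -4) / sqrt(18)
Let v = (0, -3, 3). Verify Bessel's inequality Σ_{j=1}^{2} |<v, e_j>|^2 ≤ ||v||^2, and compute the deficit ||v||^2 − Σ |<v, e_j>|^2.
Σ |<v, e_j>|^2 = 27/2; ||v||^2 = 18; deficit = 9/2

Write each e_j = u_j / sqrt(<u_j, u_j>) where u_j is the displayed integer vector. Then <v, e_j> = <v, u_j> / sqrt(<u_j, u_j>), so |<v, e_j>|^2 = <v, u_j>^2 / <u_j, u_j>.
Coefficients: <v, e_1> = -3/sqrt(9), <v, e_2> = -15/sqrt(18).
Square and sum: Σ |<v, e_j>|^2 = 27/2.
Compute ||v||^2 = v·v = 18.
Deficit = 18 − 27/2 = 9/2 ≥ 0, confirming Bessel's inequality. (The deficit equals ||v − Σ <v,e_j> e_j||^2, the squared distance from v to span{e_j}.)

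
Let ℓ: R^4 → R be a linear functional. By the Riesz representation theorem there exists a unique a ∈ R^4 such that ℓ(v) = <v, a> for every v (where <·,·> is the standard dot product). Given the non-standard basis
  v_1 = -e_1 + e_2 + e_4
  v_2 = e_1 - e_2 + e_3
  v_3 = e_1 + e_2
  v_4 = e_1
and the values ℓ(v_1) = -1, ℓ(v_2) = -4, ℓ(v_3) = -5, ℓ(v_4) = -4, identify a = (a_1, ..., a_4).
a = (-4, -1, -1, -4)

Write a = (a_1, ..., a_4) in the standard basis. For each basis vector v_i, ℓ(v_i) = <v_i, a> is a linear equation in the a_j's. Collect the n equations into a matrix system V a = ℓ, where row i of V is v_i (expressed in the standard basis). Since V is invertible (lower-triangular with 1s on the diagonal, up to permutation), solve by back-substitution:
  V =
[[-1, 1, 0, 1],
 [1, -1, 1, 0],
 [1, 1, 0, 0],
 [1, 0, 0, 0]]
  V a = (-1, -4, -5, -4)
Solving gives a = (-4, -1, -1, -4).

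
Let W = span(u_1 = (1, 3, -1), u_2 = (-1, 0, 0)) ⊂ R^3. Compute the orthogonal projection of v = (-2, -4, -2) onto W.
proj_W(v) = (-2, -3, 1)

Set up U = [u_1 | ... | u_2] ∈ R^(3×2). The projector onto W = col(U) is P = U (U^T U)^(-1) U^T.
Compute U^T U =
  [11, -1]
  [-1, 1],
and U^T v = (-12, 2).
Solve U^T U · c = U^T v for the coefficients: c = (-1, 1). The projection is proj_W(v) = U c.
Check: (v - proj_W(v)) · u_1 = 0  (should be 0).
Check: (v - proj_W(v)) · u_2 = 0  (should be 0).
Result: proj_W(v) = (-2, -3, 1).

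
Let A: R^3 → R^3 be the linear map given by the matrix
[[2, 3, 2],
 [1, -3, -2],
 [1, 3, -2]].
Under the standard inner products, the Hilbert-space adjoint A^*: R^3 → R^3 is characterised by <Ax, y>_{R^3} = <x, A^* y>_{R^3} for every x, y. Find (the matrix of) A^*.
A^* = A^T =
[[2, 1, 1],
 [3, -3, 3],
 [2, -2, -2]]

For real matrices with standard dot products, the defining identity <Ax, y> = <x, A^* y> gives (Ax)^T y = x^T (A^*) y, i.e. x^T A^T y = x^T (A^*) y. Since this holds for all x, y, we must have A^* = A^T. Therefore
A^* =
[[2, 1, 1],
 [3, -3, 3],
 [2, -2, -2]].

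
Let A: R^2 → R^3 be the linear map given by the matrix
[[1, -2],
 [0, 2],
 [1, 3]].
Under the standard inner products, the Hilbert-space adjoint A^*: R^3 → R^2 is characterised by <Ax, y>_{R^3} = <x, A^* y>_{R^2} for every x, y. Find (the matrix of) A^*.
A^* = A^T =
[[1, 0, 1],
 [-2, 2, 3]]

For real matrices with standard dot products, the defining identity <Ax, y> = <x, A^* y> gives (Ax)^T y = x^T (A^*) y, i.e. x^T A^T y = x^T (A^*) y. Since this holds for all x, y, we must have A^* = A^T. Therefore
A^* =
[[1, 0, 1],
 [-2, 2, 3]].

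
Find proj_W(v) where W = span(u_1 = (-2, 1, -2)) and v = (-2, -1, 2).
proj_W(v) = (2/9, -1/9, 2/9)

Set up U = [u_1 | ... | u_1] ∈ R^(3×1). The projector onto W = col(U) is P = U (U^T U)^(-1) U^T.
Compute U^T U =
  [9],
and U^T v = (-1).
Solve U^T U · c = U^T v for the coefficients: c = (-1/9). The projection is proj_W(v) = U c.
Check: (v - proj_W(v)) · u_1 = 0  (should be 0).
Result: proj_W(v) = (2/9, -1/9, 2/9).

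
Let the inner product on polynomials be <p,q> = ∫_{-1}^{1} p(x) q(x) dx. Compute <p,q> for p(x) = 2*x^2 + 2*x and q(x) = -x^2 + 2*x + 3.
<p,q> = 88/15

Expand the product: p(x)·q(x) = -2*x^4 + 2*x^3 + 10*x^2 + 6*x.
∫_{-1}^{1} of each monomial x^k gives [2/(k+1) if k even, 0 if k odd]. Integrating term-by-term (or equivalently evaluating the antiderivative F(x) = -2*x^5/5 + x^4/2 + 10*x^3/3 + 3*x^2 at the endpoints):
  F(1) − F(−1) = 193/30 − (17/30) = 88/15.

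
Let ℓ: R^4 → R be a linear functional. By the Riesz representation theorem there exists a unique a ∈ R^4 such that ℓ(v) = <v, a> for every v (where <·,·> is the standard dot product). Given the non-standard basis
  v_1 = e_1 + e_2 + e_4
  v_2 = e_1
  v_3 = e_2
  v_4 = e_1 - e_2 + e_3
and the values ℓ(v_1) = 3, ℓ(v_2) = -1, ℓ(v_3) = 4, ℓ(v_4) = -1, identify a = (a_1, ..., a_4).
a = (-1, 4, 4, 0)

Write a = (a_1, ..., a_4) in the standard basis. For each basis vector v_i, ℓ(v_i) = <v_i, a> is a linear equation in the a_j's. Collect the n equations into a matrix system V a = ℓ, where row i of V is v_i (expressed in the standard basis). Since V is invertible (lower-triangular with 1s on the diagonal, up to permutation), solve by back-substitution:
  V =
[[1, 1, 0, 1],
 [1, 0, 0, 0],
 [0, 1, 0, 0],
 [1, -1, 1, 0]]
  V a = (3, -1, 4, -1)
Solving gives a = (-1, 4, 4, 0).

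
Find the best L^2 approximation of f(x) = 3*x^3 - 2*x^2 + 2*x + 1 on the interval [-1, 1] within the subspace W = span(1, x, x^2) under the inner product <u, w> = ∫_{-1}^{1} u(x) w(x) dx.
g(x) = -2*x^2 + 19*x/5 + 1

The best approximation g ∈ W is the orthogonal projection of f onto W. Writing g = a_0 + a_1 x + a_2 x^2, the coefficients solve the normal equations G · a = b where
  G_{ij} = <φ_i, φ_j> and b_i = <f, φ_i>, with φ_0 = 1, φ_1 = x, φ_2 = x^2.
G =
  [2, 0, 2/3]
  [0, 2/3, 0]
  [2/3, 0, 2/5],
b = (2/3, 38/15, -2/15).
Solving gives a_0 = 1, a_1 = 19/5, a_2 = -2, so
  g(x) = -2*x^2 + 19*x/5 + 1.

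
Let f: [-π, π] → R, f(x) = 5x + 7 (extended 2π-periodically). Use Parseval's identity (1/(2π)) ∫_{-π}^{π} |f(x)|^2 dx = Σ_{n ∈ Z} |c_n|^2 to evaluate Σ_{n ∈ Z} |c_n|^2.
Σ |c_n|^2 = 25π^2/3 + 49

Expand and integrate term by term over [-π, π]:
  ∫ (5x)^2 dx = 25·(2π^3/3); ∫ 2·5·(7)·x dx = 0 (odd integrand); ∫ 7^2 dx = 49·2π.
So (1/(2π)) ∫_{-π}^{π} (5x + 7)^2 dx = 25π^2/3 + 49 = 25π^2/3 + 49.
Parseval ⇒ Σ |c_n|^2 = 25π^2/3 + 49.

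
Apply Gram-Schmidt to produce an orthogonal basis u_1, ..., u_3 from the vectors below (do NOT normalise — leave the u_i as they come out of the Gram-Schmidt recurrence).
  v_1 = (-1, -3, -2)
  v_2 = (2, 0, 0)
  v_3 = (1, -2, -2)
Orthogonal basis:
  u_1 = (-1, -3, -2)
  u_2 = (13/7, -3/7, -2/7)
  u_3 = (0, 4/13, -6/13)

Apply the Gram-Schmidt recurrence
  u_1 = v_1
  u_i = v_i − Σ_{j<i} ((v_i · u_j) / (u_j · u_j)) · u_j.

Step by step this gives:
  u_1 = (-1, -3, -2)
  u_2 = (13/7, -3/7, -2/7)
  u_3 = (0, 4/13, -6/13)

Orthogonality check:
  u_2 · u_1 = 0 (should be 0)
  u_3 · u_1 = 0 (should be 0)
  u_3 · u_2 = 0 (should be 0)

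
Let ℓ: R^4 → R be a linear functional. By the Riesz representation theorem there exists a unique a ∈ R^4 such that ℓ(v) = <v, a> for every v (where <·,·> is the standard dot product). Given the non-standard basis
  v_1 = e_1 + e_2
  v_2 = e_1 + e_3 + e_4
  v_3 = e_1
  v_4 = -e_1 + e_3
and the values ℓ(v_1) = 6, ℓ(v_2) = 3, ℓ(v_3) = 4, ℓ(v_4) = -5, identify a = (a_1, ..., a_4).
a = (4, 2, -1, 0)

Write a = (a_1, ..., a_4) in the standard basis. For each basis vector v_i, ℓ(v_i) = <v_i, a> is a linear equation in the a_j's. Collect the n equations into a matrix system V a = ℓ, where row i of V is v_i (expressed in the standard basis). Since V is invertible (lower-triangular with 1s on the diagonal, up to permutation), solve by back-substitution:
  V =
[[1, 1, 0, 0],
 [1, 0, 1, 1],
 [1, 0, 0, 0],
 [-1, 0, 1, 0]]
  V a = (6, 3, 4, -5)
Solving gives a = (4, 2, -1, 0).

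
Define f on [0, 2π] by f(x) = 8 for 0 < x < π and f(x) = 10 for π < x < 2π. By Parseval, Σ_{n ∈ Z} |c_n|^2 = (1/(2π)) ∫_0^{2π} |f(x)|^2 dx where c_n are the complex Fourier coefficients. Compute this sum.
Σ |c_n|^2 = 82

Parseval equates the L^2 energy of f (normalised by 1/(2π)) with the ℓ^2 sum of its Fourier coefficients: (1/(2π)) ∫_0^{2π} |f|^2 = Σ |c_n|^2.
Compute the left side: (1/(2π)) [∫_0^π 8^2 dx + ∫_π^{2π} 10^2 dx] = (1/(2π)) · (64π + 100π) = (64 + 100)/2 = 82.
So Σ_{n ∈ Z} |c_n|^2 = 82.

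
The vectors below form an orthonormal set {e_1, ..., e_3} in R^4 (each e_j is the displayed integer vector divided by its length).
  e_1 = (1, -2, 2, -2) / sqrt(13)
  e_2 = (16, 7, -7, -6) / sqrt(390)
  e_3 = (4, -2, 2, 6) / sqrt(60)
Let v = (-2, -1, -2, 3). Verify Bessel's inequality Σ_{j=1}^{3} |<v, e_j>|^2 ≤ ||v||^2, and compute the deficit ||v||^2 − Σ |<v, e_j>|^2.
Σ |<v, e_j>|^2 = 27/2; ||v||^2 = 18; deficit = 9/2

Write each e_j = u_j / sqrt(<u_j, u_j>) where u_j is the displayed integer vector. Then <v, e_j> = <v, u_j> / sqrt(<u_j, u_j>), so |<v, e_j>|^2 = <v, u_j>^2 / <u_j, u_j>.
Coefficients: <v, e_1> = -10/sqrt(13), <v, e_2> = -43/sqrt(390), <v, e_3> = 8/sqrt(60).
Square and sum: Σ |<v, e_j>|^2 = 27/2.
Compute ||v||^2 = v·v = 18.
Deficit = 18 − 27/2 = 9/2 ≥ 0, confirming Bessel's inequality. (The deficit equals ||v − Σ <v,e_j> e_j||^2, the squared distance from v to span{e_j}.)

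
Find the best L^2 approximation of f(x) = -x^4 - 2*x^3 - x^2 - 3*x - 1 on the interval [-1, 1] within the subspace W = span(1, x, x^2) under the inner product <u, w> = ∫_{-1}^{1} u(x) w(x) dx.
g(x) = -13*x^2/7 - 21*x/5 - 32/35

The best approximation g ∈ W is the orthogonal projection of f onto W. Writing g = a_0 + a_1 x + a_2 x^2, the coefficients solve the normal equations G · a = b where
  G_{ij} = <φ_i, φ_j> and b_i = <f, φ_i>, with φ_0 = 1, φ_1 = x, φ_2 = x^2.
G =
  [2, 0, 2/3]
  [0, 2/3, 0]
  [2/3, 0, 2/5],
b = (-46/15, -14/5, -142/105).
Solving gives a_0 = -32/35, a_1 = -21/5, a_2 = -13/7, so
  g(x) = -13*x^2/7 - 21*x/5 - 32/35.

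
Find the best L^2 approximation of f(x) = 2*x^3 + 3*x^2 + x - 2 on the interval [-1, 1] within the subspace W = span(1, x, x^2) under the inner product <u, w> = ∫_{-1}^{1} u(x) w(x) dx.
g(x) = 3*x^2 + 11*x/5 - 2

The best approximation g ∈ W is the orthogonal projection of f onto W. Writing g = a_0 + a_1 x + a_2 x^2, the coefficients solve the normal equations G · a = b where
  G_{ij} = <φ_i, φ_j> and b_i = <f, φ_i>, with φ_0 = 1, φ_1 = x, φ_2 = x^2.
G =
  [2, 0, 2/3]
  [0, 2/3, 0]
  [2/3, 0, 2/5],
b = (-2, 22/15, -2/15).
Solving gives a_0 = -2, a_1 = 11/5, a_2 = 3, so
  g(x) = 3*x^2 + 11*x/5 - 2.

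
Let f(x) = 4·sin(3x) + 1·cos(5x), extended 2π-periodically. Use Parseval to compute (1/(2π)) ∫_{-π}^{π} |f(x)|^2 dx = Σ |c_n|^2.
Σ |c_n|^2 = 17/2

Expand |f|^2 and use orthogonality of {sin(nx), cos(mx)} on [-π, π]:
  ∫_{-π}^{π} sin(nx)^2 dx = π, ∫ cos(mx)^2 dx = π, and cross terms integrate to 0.
So ∫_{-π}^{π} f(x)^2 dx = 4^2 · π + 1^2 · π = (16 + 1)π.
Divide by 2π: (16 + 1)/2 = 17/2.
By Parseval, this equals Σ |c_n|^2.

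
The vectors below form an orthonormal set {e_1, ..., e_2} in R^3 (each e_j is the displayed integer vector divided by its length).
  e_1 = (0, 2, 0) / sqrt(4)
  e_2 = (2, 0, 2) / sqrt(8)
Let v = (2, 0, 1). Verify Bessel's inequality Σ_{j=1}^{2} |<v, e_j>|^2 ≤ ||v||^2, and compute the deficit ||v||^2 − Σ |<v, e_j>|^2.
Σ |<v, e_j>|^2 = 9/2; ||v||^2 = 5; deficit = 1/2

Write each e_j = u_j / sqrt(<u_j, u_j>) where u_j is the displayed integer vector. Then <v, e_j> = <v, u_j> / sqrt(<u_j, u_j>), so |<v, e_j>|^2 = <v, u_j>^2 / <u_j, u_j>.
Coefficients: <v, e_1> = 0/sqrt(4), <v, e_2> = 6/sqrt(8).
Square and sum: Σ |<v, e_j>|^2 = 9/2.
Compute ||v||^2 = v·v = 5.
Deficit = 5 − 9/2 = 1/2 ≥ 0, confirming Bessel's inequality. (The deficit equals ||v − Σ <v,e_j> e_j||^2, the squared distance from v to span{e_j}.)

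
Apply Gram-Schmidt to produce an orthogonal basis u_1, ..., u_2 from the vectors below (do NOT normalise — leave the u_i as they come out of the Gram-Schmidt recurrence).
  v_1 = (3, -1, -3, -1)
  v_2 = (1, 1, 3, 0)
Orthogonal basis:
  u_1 = (3, -1, -3, -1)
  u_2 = (41/20, 13/20, 39/20, -7/20)

Apply the Gram-Schmidt recurrence
  u_1 = v_1
  u_i = v_i − Σ_{j<i} ((v_i · u_j) / (u_j · u_j)) · u_j.

Step by step this gives:
  u_1 = (3, -1, -3, -1)
  u_2 = (41/20, 13/20, 39/20, -7/20)

Orthogonality check:
  u_2 · u_1 = 0 (should be 0)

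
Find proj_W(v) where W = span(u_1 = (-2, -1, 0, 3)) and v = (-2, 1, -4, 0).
proj_W(v) = (-3/7, -3/14, 0, 9/14)

Set up U = [u_1 | ... | u_1] ∈ R^(4×1). The projector onto W = col(U) is P = U (U^T U)^(-1) U^T.
Compute U^T U =
  [14],
and U^T v = (3).
Solve U^T U · c = U^T v for the coefficients: c = (3/14). The projection is proj_W(v) = U c.
Check: (v - proj_W(v)) · u_1 = 0  (should be 0).
Result: proj_W(v) = (-3/7, -3/14, 0, 9/14).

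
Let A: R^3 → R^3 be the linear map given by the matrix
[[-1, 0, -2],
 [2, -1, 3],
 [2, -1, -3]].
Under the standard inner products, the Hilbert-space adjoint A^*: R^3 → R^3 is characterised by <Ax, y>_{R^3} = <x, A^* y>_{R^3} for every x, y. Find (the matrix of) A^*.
A^* = A^T =
[[-1, 2, 2],
 [0, -1, -1],
 [-2, 3, -3]]

For real matrices with standard dot products, the defining identity <Ax, y> = <x, A^* y> gives (Ax)^T y = x^T (A^*) y, i.e. x^T A^T y = x^T (A^*) y. Since this holds for all x, y, we must have A^* = A^T. Therefore
A^* =
[[-1, 2, 2],
 [0, -1, -1],
 [-2, 3, -3]].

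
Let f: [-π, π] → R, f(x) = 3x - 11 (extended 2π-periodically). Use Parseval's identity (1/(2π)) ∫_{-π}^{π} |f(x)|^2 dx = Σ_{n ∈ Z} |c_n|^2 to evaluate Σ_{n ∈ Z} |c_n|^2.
Σ |c_n|^2 = 3π^2 + 121

Expand and integrate term by term over [-π, π]:
  ∫ (3x)^2 dx = 9·(2π^3/3); ∫ 2·3·(-11)·x dx = 0 (odd integrand); ∫ (-11)^2 dx = 121·2π.
So (1/(2π)) ∫_{-π}^{π} (3x - 11)^2 dx = 9π^2/3 + 121 = 3π^2 + 121.
Parseval ⇒ Σ |c_n|^2 = 3π^2 + 121.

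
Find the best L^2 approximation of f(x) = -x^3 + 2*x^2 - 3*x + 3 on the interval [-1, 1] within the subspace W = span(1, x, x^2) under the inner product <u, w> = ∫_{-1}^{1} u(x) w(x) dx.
g(x) = 2*x^2 - 18*x/5 + 3

The best approximation g ∈ W is the orthogonal projection of f onto W. Writing g = a_0 + a_1 x + a_2 x^2, the coefficients solve the normal equations G · a = b where
  G_{ij} = <φ_i, φ_j> and b_i = <f, φ_i>, with φ_0 = 1, φ_1 = x, φ_2 = x^2.
G =
  [2, 0, 2/3]
  [0, 2/3, 0]
  [2/3, 0, 2/5],
b = (22/3, -12/5, 14/5).
Solving gives a_0 = 3, a_1 = -18/5, a_2 = 2, so
  g(x) = 2*x^2 - 18*x/5 + 3.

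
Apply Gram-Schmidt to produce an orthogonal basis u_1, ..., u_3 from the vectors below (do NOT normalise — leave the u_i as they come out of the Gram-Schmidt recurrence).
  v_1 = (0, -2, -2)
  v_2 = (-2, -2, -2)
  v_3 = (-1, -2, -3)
Orthogonal basis:
  u_1 = (0, -2, -2)
  u_2 = (-2, 0, 0)
  u_3 = (0, 1/2, -1/2)

Apply the Gram-Schmidt recurrence
  u_1 = v_1
  u_i = v_i − Σ_{j<i} ((v_i · u_j) / (u_j · u_j)) · u_j.

Step by step this gives:
  u_1 = (0, -2, -2)
  u_2 = (-2, 0, 0)
  u_3 = (0, 1/2, -1/2)

Orthogonality check:
  u_2 · u_1 = 0 (should be 0)
  u_3 · u_1 = 0 (should be 0)
  u_3 · u_2 = 0 (should be 0)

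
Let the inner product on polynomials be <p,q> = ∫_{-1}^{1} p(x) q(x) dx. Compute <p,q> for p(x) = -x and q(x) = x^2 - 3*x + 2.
<p,q> = 2

Expand the product: p(x)·q(x) = -x^3 + 3*x^2 - 2*x.
∫_{-1}^{1} of each monomial x^k gives [2/(k+1) if k even, 0 if k odd]. Integrating term-by-term (or equivalently evaluating the antiderivative F(x) = -x^4/4 + x^3 - x^2 at the endpoints):
  F(1) − F(−1) = -1/4 − (-9/4) = 2.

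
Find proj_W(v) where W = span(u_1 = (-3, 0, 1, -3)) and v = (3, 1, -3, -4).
proj_W(v) = (0, 0, 0, 0)

Set up U = [u_1 | ... | u_1] ∈ R^(4×1). The projector onto W = col(U) is P = U (U^T U)^(-1) U^T.
Compute U^T U =
  [19],
and U^T v = (0).
Solve U^T U · c = U^T v for the coefficients: c = (0). The projection is proj_W(v) = U c.
Check: (v - proj_W(v)) · u_1 = 0  (should be 0).
Result: proj_W(v) = (0, 0, 0, 0).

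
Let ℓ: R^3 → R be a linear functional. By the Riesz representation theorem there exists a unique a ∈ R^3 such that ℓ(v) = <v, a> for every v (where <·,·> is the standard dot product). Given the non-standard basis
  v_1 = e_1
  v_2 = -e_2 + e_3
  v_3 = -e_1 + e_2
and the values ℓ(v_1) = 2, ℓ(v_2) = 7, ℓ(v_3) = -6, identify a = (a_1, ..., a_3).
a = (2, -4, 3)

Write a = (a_1, ..., a_3) in the standard basis. For each basis vector v_i, ℓ(v_i) = <v_i, a> is a linear equation in the a_j's. Collect the n equations into a matrix system V a = ℓ, where row i of V is v_i (expressed in the standard basis). Since V is invertible (lower-triangular with 1s on the diagonal, up to permutation), solve by back-substitution:
  V =
[[1, 0, 0],
 [0, -1, 1],
 [-1, 1, 0]]
  V a = (2, 7, -6)
Solving gives a = (2, -4, 3).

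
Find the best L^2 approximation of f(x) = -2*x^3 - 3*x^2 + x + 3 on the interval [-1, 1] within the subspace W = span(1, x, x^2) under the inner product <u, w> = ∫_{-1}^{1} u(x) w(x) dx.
g(x) = -3*x^2 - x/5 + 3

The best approximation g ∈ W is the orthogonal projection of f onto W. Writing g = a_0 + a_1 x + a_2 x^2, the coefficients solve the normal equations G · a = b where
  G_{ij} = <φ_i, φ_j> and b_i = <f, φ_i>, with φ_0 = 1, φ_1 = x, φ_2 = x^2.
G =
  [2, 0, 2/3]
  [0, 2/3, 0]
  [2/3, 0, 2/5],
b = (4, -2/15, 4/5).
Solving gives a_0 = 3, a_1 = -1/5, a_2 = -3, so
  g(x) = -3*x^2 - x/5 + 3.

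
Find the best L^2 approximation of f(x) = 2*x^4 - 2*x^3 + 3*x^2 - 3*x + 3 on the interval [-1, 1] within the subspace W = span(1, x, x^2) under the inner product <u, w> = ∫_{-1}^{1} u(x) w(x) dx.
g(x) = 33*x^2/7 - 21*x/5 + 99/35

The best approximation g ∈ W is the orthogonal projection of f onto W. Writing g = a_0 + a_1 x + a_2 x^2, the coefficients solve the normal equations G · a = b where
  G_{ij} = <φ_i, φ_j> and b_i = <f, φ_i>, with φ_0 = 1, φ_1 = x, φ_2 = x^2.
G =
  [2, 0, 2/3]
  [0, 2/3, 0]
  [2/3, 0, 2/5],
b = (44/5, -14/5, 132/35).
Solving gives a_0 = 99/35, a_1 = -21/5, a_2 = 33/7, so
  g(x) = 33*x^2/7 - 21*x/5 + 99/35.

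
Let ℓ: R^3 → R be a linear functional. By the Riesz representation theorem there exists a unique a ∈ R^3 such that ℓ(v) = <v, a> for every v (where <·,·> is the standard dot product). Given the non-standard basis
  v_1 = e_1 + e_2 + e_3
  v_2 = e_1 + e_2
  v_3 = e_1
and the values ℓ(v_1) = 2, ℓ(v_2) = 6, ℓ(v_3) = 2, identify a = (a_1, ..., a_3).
a = (2, 4, -4)

Write a = (a_1, ..., a_3) in the standard basis. For each basis vector v_i, ℓ(v_i) = <v_i, a> is a linear equation in the a_j's. Collect the n equations into a matrix system V a = ℓ, where row i of V is v_i (expressed in the standard basis). Since V is invertible (lower-triangular with 1s on the diagonal, up to permutation), solve by back-substitution:
  V =
[[1, 1, 1],
 [1, 1, 0],
 [1, 0, 0]]
  V a = (2, 6, 2)
Solving gives a = (2, 4, -4).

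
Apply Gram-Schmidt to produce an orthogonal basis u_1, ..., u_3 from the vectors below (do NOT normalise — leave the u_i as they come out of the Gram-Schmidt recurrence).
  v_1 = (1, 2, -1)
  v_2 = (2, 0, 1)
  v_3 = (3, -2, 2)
Orthogonal basis:
  u_1 = (1, 2, -1)
  u_2 = (11/6, -1/3, 7/6)
  u_3 = (8/29, -12/29, -16/29)

Apply the Gram-Schmidt recurrence
  u_1 = v_1
  u_i = v_i − Σ_{j<i} ((v_i · u_j) / (u_j · u_j)) · u_j.

Step by step this gives:
  u_1 = (1, 2, -1)
  u_2 = (11/6, -1/3, 7/6)
  u_3 = (8/29, -12/29, -16/29)

Orthogonality check:
  u_2 · u_1 = 0 (should be 0)
  u_3 · u_1 = 0 (should be 0)
  u_3 · u_2 = 0 (should be 0)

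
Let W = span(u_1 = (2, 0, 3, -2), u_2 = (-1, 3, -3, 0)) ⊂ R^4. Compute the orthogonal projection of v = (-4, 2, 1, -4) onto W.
proj_W(v) = (58/101, 228/101, -27/101, -134/101)

Set up U = [u_1 | ... | u_2] ∈ R^(4×2). The projector onto W = col(U) is P = U (U^T U)^(-1) U^T.
Compute U^T U =
  [17, -11]
  [-11, 19],
and U^T v = (3, 7).
Solve U^T U · c = U^T v for the coefficients: c = (67/101, 76/101). The projection is proj_W(v) = U c.
Check: (v - proj_W(v)) · u_1 = 0  (should be 0).
Check: (v - proj_W(v)) · u_2 = 0  (should be 0).
Result: proj_W(v) = (58/101, 228/101, -27/101, -134/101).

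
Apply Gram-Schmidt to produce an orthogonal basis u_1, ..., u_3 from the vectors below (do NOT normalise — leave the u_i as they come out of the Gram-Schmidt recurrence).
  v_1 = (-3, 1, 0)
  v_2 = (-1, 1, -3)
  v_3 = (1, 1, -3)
Orthogonal basis:
  u_1 = (-3, 1, 0)
  u_2 = (1/5, 3/5, -3)
  u_3 = (9/47, 27/47, 6/47)

Apply the Gram-Schmidt recurrence
  u_1 = v_1
  u_i = v_i − Σ_{j<i} ((v_i · u_j) / (u_j · u_j)) · u_j.

Step by step this gives:
  u_1 = (-3, 1, 0)
  u_2 = (1/5, 3/5, -3)
  u_3 = (9/47, 27/47, 6/47)

Orthogonality check:
  u_2 · u_1 = 0 (should be 0)
  u_3 · u_1 = 0 (should be 0)
  u_3 · u_2 = 0 (should be 0)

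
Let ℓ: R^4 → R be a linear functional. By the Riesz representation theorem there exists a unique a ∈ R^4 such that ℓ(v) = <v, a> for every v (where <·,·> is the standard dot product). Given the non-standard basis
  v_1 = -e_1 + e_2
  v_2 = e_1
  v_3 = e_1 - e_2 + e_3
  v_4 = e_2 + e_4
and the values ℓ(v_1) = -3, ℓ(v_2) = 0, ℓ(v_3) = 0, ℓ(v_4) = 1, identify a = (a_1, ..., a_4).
a = (0, -3, -3, 4)

Write a = (a_1, ..., a_4) in the standard basis. For each basis vector v_i, ℓ(v_i) = <v_i, a> is a linear equation in the a_j's. Collect the n equations into a matrix system V a = ℓ, where row i of V is v_i (expressed in the standard basis). Since V is invertible (lower-triangular with 1s on the diagonal, up to permutation), solve by back-substitution:
  V =
[[-1, 1, 0, 0],
 [1, 0, 0, 0],
 [1, -1, 1, 0],
 [0, 1, 0, 1]]
  V a = (-3, 0, 0, 1)
Solving gives a = (0, -3, -3, 4).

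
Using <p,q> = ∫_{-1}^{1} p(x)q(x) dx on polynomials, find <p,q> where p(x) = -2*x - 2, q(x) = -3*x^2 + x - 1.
<p,q> = 20/3

Expand the product: p(x)·q(x) = 6*x^3 + 4*x^2 + 2.
∫_{-1}^{1} of each monomial x^k gives [2/(k+1) if k even, 0 if k odd]. Integrating term-by-term (or equivalently evaluating the antiderivative F(x) = 3*x^4/2 + 4*x^3/3 + 2*x at the endpoints):
  F(1) − F(−1) = 29/6 − (-11/6) = 20/3.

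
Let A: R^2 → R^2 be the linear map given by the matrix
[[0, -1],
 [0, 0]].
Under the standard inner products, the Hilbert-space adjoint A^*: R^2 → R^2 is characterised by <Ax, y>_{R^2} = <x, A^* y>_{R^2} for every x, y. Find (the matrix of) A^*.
A^* = A^T =
[[0, 0],
 [-1, 0]]

For real matrices with standard dot products, the defining identity <Ax, y> = <x, A^* y> gives (Ax)^T y = x^T (A^*) y, i.e. x^T A^T y = x^T (A^*) y. Since this holds for all x, y, we must have A^* = A^T. Therefore
A^* =
[[0, 0],
 [-1, 0]].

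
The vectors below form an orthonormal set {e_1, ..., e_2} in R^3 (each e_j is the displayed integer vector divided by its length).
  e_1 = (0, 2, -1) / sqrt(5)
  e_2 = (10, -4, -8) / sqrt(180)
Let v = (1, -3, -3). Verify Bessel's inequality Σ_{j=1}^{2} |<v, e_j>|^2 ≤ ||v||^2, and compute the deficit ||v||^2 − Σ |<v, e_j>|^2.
Σ |<v, e_j>|^2 = 122/9; ||v||^2 = 19; deficit = 49/9

Write each e_j = u_j / sqrt(<u_j, u_j>) where u_j is the displayed integer vector. Then <v, e_j> = <v, u_j> / sqrt(<u_j, u_j>), so |<v, e_j>|^2 = <v, u_j>^2 / <u_j, u_j>.
Coefficients: <v, e_1> = -3/sqrt(5), <v, e_2> = 46/sqrt(180).
Square and sum: Σ |<v, e_j>|^2 = 122/9.
Compute ||v||^2 = v·v = 19.
Deficit = 19 − 122/9 = 49/9 ≥ 0, confirming Bessel's inequality. (The deficit equals ||v − Σ <v,e_j> e_j||^2, the squared distance from v to span{e_j}.)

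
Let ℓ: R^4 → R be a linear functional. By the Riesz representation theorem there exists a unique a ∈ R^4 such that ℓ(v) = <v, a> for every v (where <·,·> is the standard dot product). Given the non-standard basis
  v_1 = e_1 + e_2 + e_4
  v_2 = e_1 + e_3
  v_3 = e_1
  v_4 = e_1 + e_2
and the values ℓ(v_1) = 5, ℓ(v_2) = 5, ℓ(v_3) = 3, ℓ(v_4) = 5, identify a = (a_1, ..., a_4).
a = (3, 2, 2, 0)

Write a = (a_1, ..., a_4) in the standard basis. For each basis vector v_i, ℓ(v_i) = <v_i, a> is a linear equation in the a_j's. Collect the n equations into a matrix system V a = ℓ, where row i of V is v_i (expressed in the standard basis). Since V is invertible (lower-triangular with 1s on the diagonal, up to permutation), solve by back-substitution:
  V =
[[1, 1, 0, 1],
 [1, 0, 1, 0],
 [1, 0, 0, 0],
 [1, 1, 0, 0]]
  V a = (5, 5, 3, 5)
Solving gives a = (3, 2, 2, 0).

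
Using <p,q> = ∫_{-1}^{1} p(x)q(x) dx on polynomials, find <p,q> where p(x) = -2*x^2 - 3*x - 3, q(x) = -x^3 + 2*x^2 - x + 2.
<p,q> = -256/15

Expand the product: p(x)·q(x) = 2*x^5 - x^4 - x^3 - 7*x^2 - 3*x - 6.
∫_{-1}^{1} of each monomial x^k gives [2/(k+1) if k even, 0 if k odd]. Integrating term-by-term (or equivalently evaluating the antiderivative F(x) = x^6/3 - x^5/5 - x^4/4 - 7*x^3/3 - 3*x^2/2 - 6*x at the endpoints):
  F(1) − F(−1) = -199/20 − (427/60) = -256/15.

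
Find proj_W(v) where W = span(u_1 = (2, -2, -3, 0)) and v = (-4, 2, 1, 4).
proj_W(v) = (-30/17, 30/17, 45/17, 0)

Set up U = [u_1 | ... | u_1] ∈ R^(4×1). The projector onto W = col(U) is P = U (U^T U)^(-1) U^T.
Compute U^T U =
  [17],
and U^T v = (-15).
Solve U^T U · c = U^T v for the coefficients: c = (-15/17). The projection is proj_W(v) = U c.
Check: (v - proj_W(v)) · u_1 = 0  (should be 0).
Result: proj_W(v) = (-30/17, 30/17, 45/17, 0).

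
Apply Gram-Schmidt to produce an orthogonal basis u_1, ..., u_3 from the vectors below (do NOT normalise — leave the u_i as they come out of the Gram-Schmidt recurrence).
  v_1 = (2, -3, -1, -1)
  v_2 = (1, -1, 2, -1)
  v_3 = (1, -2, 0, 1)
Orthogonal basis:
  u_1 = (2, -3, -1, -1)
  u_2 = (7/15, -1/5, 34/15, -11/15)
  u_3 = (5/89, -53/89, 37/89, 132/89)

Apply the Gram-Schmidt recurrence
  u_1 = v_1
  u_i = v_i − Σ_{j<i} ((v_i · u_j) / (u_j · u_j)) · u_j.

Step by step this gives:
  u_1 = (2, -3, -1, -1)
  u_2 = (7/15, -1/5, 34/15, -11/15)
  u_3 = (5/89, -53/89, 37/89, 132/89)

Orthogonality check:
  u_2 · u_1 = 0 (should be 0)
  u_3 · u_1 = 0 (should be 0)
  u_3 · u_2 = 0 (should be 0)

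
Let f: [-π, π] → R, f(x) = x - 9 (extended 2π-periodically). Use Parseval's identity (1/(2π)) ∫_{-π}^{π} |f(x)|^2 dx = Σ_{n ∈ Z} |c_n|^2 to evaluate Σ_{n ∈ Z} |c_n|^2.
Σ |c_n|^2 = π^2/3 + 81

Expand and integrate term by term over [-π, π]:
  ∫ (x)^2 dx = 1·(2π^3/3); ∫ 2·1·(-9)·x dx = 0 (odd integrand); ∫ (-9)^2 dx = 81·2π.
So (1/(2π)) ∫_{-π}^{π} (x - 9)^2 dx = 1π^2/3 + 81 = π^2/3 + 81.
Parseval ⇒ Σ |c_n|^2 = π^2/3 + 81.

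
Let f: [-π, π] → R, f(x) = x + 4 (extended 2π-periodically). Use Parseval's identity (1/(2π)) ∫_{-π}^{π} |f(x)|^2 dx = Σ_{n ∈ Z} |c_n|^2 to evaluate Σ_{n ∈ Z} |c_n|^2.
Σ |c_n|^2 = π^2/3 + 16

Expand and integrate term by term over [-π, π]:
  ∫ (x)^2 dx = 1·(2π^3/3); ∫ 2·1·(4)·x dx = 0 (odd integrand); ∫ 4^2 dx = 16·2π.
So (1/(2π)) ∫_{-π}^{π} (x + 4)^2 dx = 1π^2/3 + 16 = π^2/3 + 16.
Parseval ⇒ Σ |c_n|^2 = π^2/3 + 16.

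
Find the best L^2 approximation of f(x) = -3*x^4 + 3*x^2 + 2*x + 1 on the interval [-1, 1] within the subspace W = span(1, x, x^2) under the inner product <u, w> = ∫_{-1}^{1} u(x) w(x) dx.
g(x) = 3*x^2/7 + 2*x + 44/35

The best approximation g ∈ W is the orthogonal projection of f onto W. Writing g = a_0 + a_1 x + a_2 x^2, the coefficients solve the normal equations G · a = b where
  G_{ij} = <φ_i, φ_j> and b_i = <f, φ_i>, with φ_0 = 1, φ_1 = x, φ_2 = x^2.
G =
  [2, 0, 2/3]
  [0, 2/3, 0]
  [2/3, 0, 2/5],
b = (14/5, 4/3, 106/105).
Solving gives a_0 = 44/35, a_1 = 2, a_2 = 3/7, so
  g(x) = 3*x^2/7 + 2*x + 44/35.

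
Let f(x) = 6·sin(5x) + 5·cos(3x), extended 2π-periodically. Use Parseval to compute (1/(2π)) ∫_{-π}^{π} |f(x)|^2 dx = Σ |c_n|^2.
Σ |c_n|^2 = 61/2

Expand |f|^2 and use orthogonality of {sin(nx), cos(mx)} on [-π, π]:
  ∫_{-π}^{π} sin(nx)^2 dx = π, ∫ cos(mx)^2 dx = π, and cross terms integrate to 0.
So ∫_{-π}^{π} f(x)^2 dx = 6^2 · π + 5^2 · π = (36 + 25)π.
Divide by 2π: (36 + 25)/2 = 61/2.
By Parseval, this equals Σ |c_n|^2.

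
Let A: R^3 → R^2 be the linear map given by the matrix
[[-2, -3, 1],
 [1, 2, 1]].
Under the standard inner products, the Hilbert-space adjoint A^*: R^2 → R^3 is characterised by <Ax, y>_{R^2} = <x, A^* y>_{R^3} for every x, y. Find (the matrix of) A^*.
A^* = A^T =
[[-2, 1],
 [-3, 2],
 [1, 1]]

For real matrices with standard dot products, the defining identity <Ax, y> = <x, A^* y> gives (Ax)^T y = x^T (A^*) y, i.e. x^T A^T y = x^T (A^*) y. Since this holds for all x, y, we must have A^* = A^T. Therefore
A^* =
[[-2, 1],
 [-3, 2],
 [1, 1]].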